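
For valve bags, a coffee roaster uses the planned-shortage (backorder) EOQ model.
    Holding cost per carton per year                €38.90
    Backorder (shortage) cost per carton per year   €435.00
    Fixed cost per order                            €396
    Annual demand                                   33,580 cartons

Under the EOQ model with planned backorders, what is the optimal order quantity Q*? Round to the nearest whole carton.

863 cartons

Basic EOQ = √(2·33,580·396/38.9) = 826.853
Backorder adjustment √((H+b)/b) = √((38.9+435)/435) = 1.0438
Q* = 826.853 × 1.0438 ≈ 863.03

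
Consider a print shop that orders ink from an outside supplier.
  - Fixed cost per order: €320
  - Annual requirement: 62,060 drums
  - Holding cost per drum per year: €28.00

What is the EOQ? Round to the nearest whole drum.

Q* = √(2·D·S / H) = √(2·62,060·320 / 28) = √1,418,514.3 ≈ 1,191.01

1,191 drums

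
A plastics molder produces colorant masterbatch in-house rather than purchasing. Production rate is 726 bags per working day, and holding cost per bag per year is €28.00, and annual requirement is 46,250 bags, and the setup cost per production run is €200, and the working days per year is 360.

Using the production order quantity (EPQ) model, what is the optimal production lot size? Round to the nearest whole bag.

896 bags

d = 46,250/360 = 128.4722 bags/day;  effective holding cost H(1 − d/p) = 28·(1 − 128.4722/726) = 23.04515
Q* = √(2DS / H_eff) = √(2·46,250·200 / 23.04515) ≈ 895.98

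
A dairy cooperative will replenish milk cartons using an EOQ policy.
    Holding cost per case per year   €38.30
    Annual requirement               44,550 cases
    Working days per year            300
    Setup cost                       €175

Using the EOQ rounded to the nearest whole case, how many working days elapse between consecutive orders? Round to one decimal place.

4.3 days

Q* = √(2·D·S / H) = √(2·44,550·175 / 38.3) = √407,114.9 ≈ 638.06 → Q = 638 cases
Days between orders = 300 / (D/Q) = 300 / 69.828 ≈ 4.296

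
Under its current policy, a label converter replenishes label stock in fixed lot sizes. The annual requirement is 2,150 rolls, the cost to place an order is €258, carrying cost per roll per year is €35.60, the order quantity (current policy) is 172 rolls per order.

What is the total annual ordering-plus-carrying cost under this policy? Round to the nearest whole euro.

€6,287

Ordering: D/Q × S = 2,150/172 × €258 = €3,225.00
Holding:  Q/2 × H = 172/2 × €35.6 = €3,061.60
Total = €3,225.00 + €3,061.60 = €6,286.60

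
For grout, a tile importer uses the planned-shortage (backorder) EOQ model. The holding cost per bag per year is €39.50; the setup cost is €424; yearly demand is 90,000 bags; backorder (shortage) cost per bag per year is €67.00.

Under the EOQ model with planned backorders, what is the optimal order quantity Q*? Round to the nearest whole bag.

Basic EOQ = √(2·90,000·424/39.5) = 1,390.019
Backorder adjustment √((H+b)/b) = √((39.5+67)/67) = 1.2608
Q* = 1,390.019 × 1.2608 ≈ 1,752.50

1,753 bags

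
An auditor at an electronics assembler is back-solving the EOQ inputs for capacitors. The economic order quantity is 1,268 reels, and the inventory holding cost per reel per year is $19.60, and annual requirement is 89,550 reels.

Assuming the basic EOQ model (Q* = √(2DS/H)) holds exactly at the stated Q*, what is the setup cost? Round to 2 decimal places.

$175.95

Since Q* = (2DS/H)^½, squaring gives Q*²·H = 2DS.
S = Q²H / (2D) = 1,268² × 19.6 / (2 × 89,550) = 175.9539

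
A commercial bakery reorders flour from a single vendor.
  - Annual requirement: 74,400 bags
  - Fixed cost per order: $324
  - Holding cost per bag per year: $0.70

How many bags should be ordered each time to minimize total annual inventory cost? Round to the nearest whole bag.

8,299 bags

Q* = √(2·D·S / H) = √(2·74,400·324 / 0.7) = √68,873,142.9 ≈ 8,298.98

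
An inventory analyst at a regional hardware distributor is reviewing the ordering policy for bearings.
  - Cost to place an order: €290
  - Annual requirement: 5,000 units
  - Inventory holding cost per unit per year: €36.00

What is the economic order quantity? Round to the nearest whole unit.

284 units

2DS/H = 2·5,000·290/36 = 80,555.56
EOQ = √80,555.56 ≈ 283.82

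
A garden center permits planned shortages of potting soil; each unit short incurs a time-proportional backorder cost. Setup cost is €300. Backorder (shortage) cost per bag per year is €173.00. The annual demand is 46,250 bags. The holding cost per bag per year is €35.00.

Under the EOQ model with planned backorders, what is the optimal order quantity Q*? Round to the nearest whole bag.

976 bags

Q* = √(2DS/H) · √((H + b)/b)
   = √(2 × 46,250 × 300 / 35) · √((35 + 173) / 173)
   = 890.425 × 1.0965 ≈ 976.35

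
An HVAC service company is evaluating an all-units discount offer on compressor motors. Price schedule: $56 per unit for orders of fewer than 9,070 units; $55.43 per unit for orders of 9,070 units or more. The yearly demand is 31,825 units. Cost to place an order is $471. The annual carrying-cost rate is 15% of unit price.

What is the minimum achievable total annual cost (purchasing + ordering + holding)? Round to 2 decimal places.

H₁ = 15%×$56 = $8.4000;  H₂ = 15%×$55.43 = $8.3145
EOQ₁ = √(2×31,825×471/8.4000) = 1,889.17  (< 9,070, feasible at tier 1)
EOQ₂ = √(2×31,825×471/8.3145) = 1,898.85  (< 9,070 → use Q = 9,070 at tier-2 price)
TC(tier 1 (EOQ₁), Q≈1,889.2) = $1,798,068.99
TC(tier 2, Q≈9,070.0) = $1,803,418.66
Minimum at tier 1 (EOQ₁): $1,798,068.99

$1,798,068.99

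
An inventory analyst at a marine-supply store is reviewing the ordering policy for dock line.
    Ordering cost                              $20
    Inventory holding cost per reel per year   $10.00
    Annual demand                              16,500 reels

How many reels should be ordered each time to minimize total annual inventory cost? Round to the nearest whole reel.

257 reels

Q* = √(2·D·S / H) = √(2·16,500·20 / 10) = √66,000.0 ≈ 256.90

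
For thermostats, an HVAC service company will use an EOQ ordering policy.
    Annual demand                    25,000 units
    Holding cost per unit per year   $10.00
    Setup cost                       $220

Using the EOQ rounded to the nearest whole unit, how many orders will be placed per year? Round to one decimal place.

Q* = √(2·D·S / H) = √(2·25,000·220 / 10) = √1,100,000.0 ≈ 1,048.81 → Q = 1,049
N = D/Q = 25,000/1,049 ≈ 23.832 orders/yr

23.8 orders per year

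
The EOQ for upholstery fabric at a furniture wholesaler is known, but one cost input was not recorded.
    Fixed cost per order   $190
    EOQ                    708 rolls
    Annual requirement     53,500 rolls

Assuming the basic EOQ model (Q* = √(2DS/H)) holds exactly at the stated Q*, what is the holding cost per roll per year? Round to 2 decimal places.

$40.56

Since Q* = (2DS/H)^½, squaring gives Q*²·H = 2DS.
H = 2DS / Q² = 2 × 53,500 × 190 / 708² = 40.5575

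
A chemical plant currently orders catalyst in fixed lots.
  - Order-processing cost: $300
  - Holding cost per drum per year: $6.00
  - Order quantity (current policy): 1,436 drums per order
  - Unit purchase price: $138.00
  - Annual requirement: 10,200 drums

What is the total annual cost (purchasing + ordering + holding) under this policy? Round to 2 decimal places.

Ordering: D/Q × S = 10,200/1,436 × $300 = $2,130.92
Holding:  Q/2 × H = 1,436/2 × $6 = $4,308.00
Purchase cost = D·C = 10,200 × 138 = $1,407,600.00
Total = $2,130.92 + $4,308.00 + $1,407,600.00 = $1,414,038.92

$1,414,038.92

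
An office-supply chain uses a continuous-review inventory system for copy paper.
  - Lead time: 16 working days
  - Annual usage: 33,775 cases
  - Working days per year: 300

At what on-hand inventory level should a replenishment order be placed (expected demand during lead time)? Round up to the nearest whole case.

1,802 cases

Daily demand d = 33,775 / 300 = 112.583 cases/day
Demand during lead time = 112.583 × 16 = 1,801.33
Reorder point = 1,801.33 → round up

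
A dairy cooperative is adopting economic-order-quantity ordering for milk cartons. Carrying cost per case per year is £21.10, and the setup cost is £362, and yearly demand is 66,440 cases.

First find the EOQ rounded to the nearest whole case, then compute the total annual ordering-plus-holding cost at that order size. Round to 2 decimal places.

£31,858.50

Optimal lot size Q* = (2 × 66,440 × £362 / £21.1)^½ ≈ 1,509.88 → Q = 1,510 cases
Orders/yr = 66,440/1,510 = 44.000; ordering cost = 44.000 × £362 = £15,928.00
Average inventory = 1,510/2 = 755; holding cost = 755 × £21.1 = £15,930.50
Total = £15,928.00 + £15,930.50 = £31,858.50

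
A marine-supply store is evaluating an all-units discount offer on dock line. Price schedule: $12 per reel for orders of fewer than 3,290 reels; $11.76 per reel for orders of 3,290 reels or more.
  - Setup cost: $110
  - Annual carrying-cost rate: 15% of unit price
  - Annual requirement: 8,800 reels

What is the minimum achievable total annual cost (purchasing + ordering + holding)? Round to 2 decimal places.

$106,684.00

H₁ = 15%×$12 = $1.8000;  H₂ = 15%×$11.76 = $1.7640
EOQ₁ = √(2×8,800×110/1.8000) = 1,037.09  (< 3,290, feasible at tier 1)
EOQ₂ = √(2×8,800×110/1.7640) = 1,047.62  (< 3,290 → use Q = 3,290 at tier-2 price)
TC(tier 1 (EOQ₁), Q≈1,037.1) = $107,466.76
TC(tier 2, Q≈3,290.0) = $106,684.00
Minimum at tier 2: $106,684.00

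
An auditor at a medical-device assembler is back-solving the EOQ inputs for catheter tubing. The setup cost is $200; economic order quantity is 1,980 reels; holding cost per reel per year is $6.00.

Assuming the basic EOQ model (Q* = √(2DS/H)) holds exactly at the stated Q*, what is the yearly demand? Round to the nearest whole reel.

EOQ relation: Q² = 2DS/H, so rearrange for the unknown.
D = Q²H / (2S) = 1,980² × 6 / (2 × 200) = 58,806.00

58,806 reels per year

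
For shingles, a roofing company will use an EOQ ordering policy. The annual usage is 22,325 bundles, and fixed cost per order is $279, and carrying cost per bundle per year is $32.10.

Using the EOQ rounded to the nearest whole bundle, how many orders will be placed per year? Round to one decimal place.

EOQ = √(2DS/H) = √(2 × 22,325 × 279 / 32.1)
    = √(388,079.44) ≈ 622.96 → Q = 623
N = D/Q = 22,325/623 ≈ 35.835 orders/yr

35.8 orders per year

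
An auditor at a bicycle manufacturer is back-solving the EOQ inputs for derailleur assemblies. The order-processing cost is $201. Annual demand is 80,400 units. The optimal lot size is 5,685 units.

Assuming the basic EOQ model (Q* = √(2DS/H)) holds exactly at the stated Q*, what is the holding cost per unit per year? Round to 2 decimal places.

$1.00

From Q* = √(2DS/H) ⇒ Q*² = 2DS/H.
H = 2DS / Q² = 2 × 80,400 × 201 / 5,685² = 1.0000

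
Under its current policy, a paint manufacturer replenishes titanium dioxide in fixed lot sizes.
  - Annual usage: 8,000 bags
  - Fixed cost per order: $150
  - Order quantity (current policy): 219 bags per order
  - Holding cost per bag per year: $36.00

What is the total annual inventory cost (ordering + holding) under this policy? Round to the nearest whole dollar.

$9,421

Annual ordering cost = (D/Q)·S = (8,000/219) × 150 = $5,479.45
Annual holding cost  = (Q/2)·H = (219/2) × 36 = $3,942.00
Total = $5,479.45 + $3,942.00 = $9,421.45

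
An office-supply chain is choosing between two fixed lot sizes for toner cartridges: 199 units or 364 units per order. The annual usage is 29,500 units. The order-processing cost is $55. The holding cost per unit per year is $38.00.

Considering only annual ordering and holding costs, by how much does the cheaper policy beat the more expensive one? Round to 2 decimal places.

TC(Q) = (D/Q)S + (Q/2)H
TC(199) = (29,500/199)×55 + (199/2)×38 = $11,934.27
TC(364) = (29,500/364)×55 + (364/2)×38 = $11,373.42
Lots of 364 are cheaper by $560.85.

$560.85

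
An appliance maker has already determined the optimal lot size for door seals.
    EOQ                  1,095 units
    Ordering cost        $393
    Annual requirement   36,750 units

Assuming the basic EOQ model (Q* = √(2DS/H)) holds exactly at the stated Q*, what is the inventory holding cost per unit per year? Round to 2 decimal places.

$24.09

EOQ relation: Q² = 2DS/H, so rearrange for the unknown.
H = 2DS / Q² = 2 × 36,750 × 393 / 1,095² = 24.0908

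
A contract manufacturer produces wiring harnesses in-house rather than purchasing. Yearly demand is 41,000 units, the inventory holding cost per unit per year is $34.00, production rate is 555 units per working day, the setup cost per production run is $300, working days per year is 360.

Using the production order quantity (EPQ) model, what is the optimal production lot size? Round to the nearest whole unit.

Daily demand d = 41,000/360 = 113.889; p = 555; 1 − d/p = 0.79479
EPQ = √(2DS / (H(1 − d/p)))
    = √(2 × 41,000 × 300 / (34 × 0.79479)) ≈ 954.11

954 units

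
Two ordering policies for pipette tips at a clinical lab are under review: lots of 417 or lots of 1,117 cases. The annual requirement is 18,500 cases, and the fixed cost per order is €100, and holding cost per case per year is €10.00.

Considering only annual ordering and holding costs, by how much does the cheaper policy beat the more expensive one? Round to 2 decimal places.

TC(Q) = (D/Q)S + (Q/2)H
TC(417) = (18,500/417)×100 + (417/2)×10 = €6,521.45
TC(1,117) = (18,500/1,117)×100 + (1,117/2)×10 = €7,241.22
Lots of 417 are cheaper by €719.77.

€719.77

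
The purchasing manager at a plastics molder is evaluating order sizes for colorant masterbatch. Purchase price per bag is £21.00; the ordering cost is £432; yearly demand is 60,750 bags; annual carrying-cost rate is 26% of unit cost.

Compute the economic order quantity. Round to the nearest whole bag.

3,101 bags

Holding cost per bag per year: H = 26% × £21 = £5.4600
2DS/H = 2·60,750·432/5.46 = 9,613,186.81
EOQ = √9,613,186.81 ≈ 3,100.51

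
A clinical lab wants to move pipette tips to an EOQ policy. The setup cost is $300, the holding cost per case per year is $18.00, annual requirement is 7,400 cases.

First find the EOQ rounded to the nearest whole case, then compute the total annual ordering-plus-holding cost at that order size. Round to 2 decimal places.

$8,939.80

EOQ = √(2DS/H) = √(2 × 7,400 × 300 / 18)
    = √(246,666.67) ≈ 496.66 → Q = 497 cases
Orders/yr = 7,400/497 = 14.889; ordering cost = 14.889 × $300 = $4,466.80
Average inventory = 497/2 = 248.5; holding cost = 248.5 × $18 = $4,473.00
Total = $4,466.80 + $4,473.00 = $8,939.80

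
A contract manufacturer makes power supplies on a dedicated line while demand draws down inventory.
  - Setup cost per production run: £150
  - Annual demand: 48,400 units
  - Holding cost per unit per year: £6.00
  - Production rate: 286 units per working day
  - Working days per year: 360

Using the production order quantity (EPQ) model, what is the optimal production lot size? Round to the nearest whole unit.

2,137 units

d = 48,400/360 = 134.4444 units/day;  effective holding cost H(1 − d/p) = 6·(1 − 134.4444/286) = 3.17949
Q* = √(2DS / H_eff) = √(2·48,400·150 / 3.17949) ≈ 2,137.00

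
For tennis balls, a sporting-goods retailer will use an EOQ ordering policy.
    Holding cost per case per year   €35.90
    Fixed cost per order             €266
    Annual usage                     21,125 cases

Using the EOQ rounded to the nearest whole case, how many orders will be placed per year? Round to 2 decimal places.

2DS/H = 2·21,125·266/35.9 = 313,050.14
EOQ = √313,050.14 ≈ 559.51 → Q = 560
Orders per year = D/Q = 21,125 / 560 = 37.723

37.72 orders per year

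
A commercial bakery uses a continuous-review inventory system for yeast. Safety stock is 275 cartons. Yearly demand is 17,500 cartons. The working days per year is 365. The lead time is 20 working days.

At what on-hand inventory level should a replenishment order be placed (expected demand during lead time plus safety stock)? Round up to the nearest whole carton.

1,234 cartons

Daily demand d = 17,500 / 365 = 47.945 cartons/day
Demand during lead time = 47.945 × 20 = 958.90
Reorder point = 958.90 + 275 = 1,233.90 → round up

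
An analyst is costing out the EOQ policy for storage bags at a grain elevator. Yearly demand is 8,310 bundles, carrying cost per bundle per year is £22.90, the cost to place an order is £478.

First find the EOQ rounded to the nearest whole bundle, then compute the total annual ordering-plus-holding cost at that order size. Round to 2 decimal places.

£13,487.99

Q* = √(2·D·S / H) = √(2·8,310·478 / 22.9) = √346,915.3 ≈ 589.00 → Q = 589 bundles
Orders/yr = 8,310/589 = 14.109; ordering cost = 14.109 × £478 = £6,743.94
Average inventory = 589/2 = 294.5; holding cost = 294.5 × £22.9 = £6,744.05
Total = £6,743.94 + £6,744.05 = £13,487.99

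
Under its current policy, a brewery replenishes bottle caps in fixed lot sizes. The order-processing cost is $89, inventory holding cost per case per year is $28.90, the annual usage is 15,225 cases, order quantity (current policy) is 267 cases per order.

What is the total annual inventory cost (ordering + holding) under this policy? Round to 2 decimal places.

$8,933.15

Annual ordering cost = (D/Q)·S = (15,225/267) × 89 = $5,075.00
Annual holding cost  = (Q/2)·H = (267/2) × 28.9 = $3,858.15
Total = $5,075.00 + $3,858.15 = $8,933.15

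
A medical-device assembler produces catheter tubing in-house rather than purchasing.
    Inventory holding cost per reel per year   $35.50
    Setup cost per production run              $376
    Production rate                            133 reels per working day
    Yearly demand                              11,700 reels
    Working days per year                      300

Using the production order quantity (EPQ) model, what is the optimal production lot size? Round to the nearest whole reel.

592 reels

d = 11,700/300 = 39.0000 reels/day;  effective holding cost H(1 − d/p) = 35.5·(1 − 39.0000/133) = 25.09023
Q* = √(2DS / H_eff) = √(2·11,700·376 / 25.09023) ≈ 592.17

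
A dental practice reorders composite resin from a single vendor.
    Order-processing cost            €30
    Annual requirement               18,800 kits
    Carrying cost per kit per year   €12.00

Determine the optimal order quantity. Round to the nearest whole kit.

307 kits

2DS/H = 2·18,800·30/12 = 94,000.00
EOQ = √94,000.00 ≈ 306.59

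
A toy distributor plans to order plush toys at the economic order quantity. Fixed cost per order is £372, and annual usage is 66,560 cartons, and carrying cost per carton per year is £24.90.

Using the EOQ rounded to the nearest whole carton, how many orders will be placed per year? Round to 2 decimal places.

47.21 orders per year

Q* = √(2·D·S / H) = √(2·66,560·372 / 24.9) = √1,988,780.7 ≈ 1,410.24 → Q = 1,410
N = D/Q = 66,560/1,410 ≈ 47.206 orders/yr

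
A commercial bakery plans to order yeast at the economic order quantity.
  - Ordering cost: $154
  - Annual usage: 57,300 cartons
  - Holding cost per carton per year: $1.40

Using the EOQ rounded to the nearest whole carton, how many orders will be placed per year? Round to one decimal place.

EOQ = √(2DS/H) = √(2 × 57,300 × 154 / 1.4)
    = √(12,606,000.00) ≈ 3,550.49 → Q = 3,550
Orders per year = D/Q = 57,300 / 3,550 = 16.141

16.1 orders per year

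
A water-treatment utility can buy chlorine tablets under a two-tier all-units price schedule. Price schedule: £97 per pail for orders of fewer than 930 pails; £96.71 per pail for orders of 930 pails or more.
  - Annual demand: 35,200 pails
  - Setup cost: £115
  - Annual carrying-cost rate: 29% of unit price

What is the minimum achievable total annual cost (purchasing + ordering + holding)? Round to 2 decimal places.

£3,421,586.03

H₁ = 29%×£97 = £28.1300;  H₂ = 29%×£96.71 = £28.0459
EOQ₁ = √(2×35,200×115/28.1300) = 536.48  (< 930, feasible at tier 1)
EOQ₂ = √(2×35,200×115/28.0459) = 537.28  (< 930 → use Q = 930 at tier-2 price)
TC(tier 1 (EOQ₁), Q≈536.5) = £3,429,491.07
TC(tier 2, Q≈930.0) = £3,421,586.03
Minimum at tier 2: £3,421,586.03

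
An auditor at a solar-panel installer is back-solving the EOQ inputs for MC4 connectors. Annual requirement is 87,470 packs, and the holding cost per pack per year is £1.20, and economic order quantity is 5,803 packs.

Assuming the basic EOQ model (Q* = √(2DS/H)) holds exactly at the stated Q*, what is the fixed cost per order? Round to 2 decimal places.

£230.99

EOQ relation: Q² = 2DS/H, so rearrange for the unknown.
S = Q²H / (2D) = 5,803² × 1.2 / (2 × 87,470) = 230.9922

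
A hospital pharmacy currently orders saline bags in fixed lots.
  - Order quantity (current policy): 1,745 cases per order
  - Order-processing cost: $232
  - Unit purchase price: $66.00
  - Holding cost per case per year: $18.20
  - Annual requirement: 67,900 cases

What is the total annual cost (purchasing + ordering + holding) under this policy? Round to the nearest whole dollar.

Orders/yr = 67,900/1,745 = 38.911; ordering cost = 38.911 × $232 = $9,027.39
Average inventory = 1,745/2 = 872.5; holding cost = 872.5 × $18.2 = $15,879.50
Purchase cost = D·C = 67,900 × 66 = $4,481,400.00
Total = $9,027.39 + $15,879.50 + $4,481,400.00 = $4,506,306.89

$4,506,307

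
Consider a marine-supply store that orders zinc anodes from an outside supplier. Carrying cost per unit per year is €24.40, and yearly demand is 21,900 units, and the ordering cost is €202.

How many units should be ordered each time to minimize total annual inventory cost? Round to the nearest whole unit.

Q* = √(2·D·S / H) = √(2·21,900·202 / 24.4) = √362,606.6 ≈ 602.17

602 units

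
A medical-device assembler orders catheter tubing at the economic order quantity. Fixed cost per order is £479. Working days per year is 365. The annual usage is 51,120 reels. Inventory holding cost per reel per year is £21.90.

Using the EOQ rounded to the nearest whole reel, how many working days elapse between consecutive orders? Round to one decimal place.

Q* = √(2·D·S / H) = √(2·51,120·479 / 21.9) = √2,236,208.2 ≈ 1,495.40 → Q = 1,495 reels
T = Q/D × 365 days = 1,495/51,120 × 365 = 10.674 days

10.7 days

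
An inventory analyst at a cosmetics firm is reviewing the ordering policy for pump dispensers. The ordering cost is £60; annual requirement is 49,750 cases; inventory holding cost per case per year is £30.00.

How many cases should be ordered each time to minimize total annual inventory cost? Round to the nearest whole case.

446 cases

Optimal lot size Q* = (2 × 49,750 × £60 / £30)^½ ≈ 446.09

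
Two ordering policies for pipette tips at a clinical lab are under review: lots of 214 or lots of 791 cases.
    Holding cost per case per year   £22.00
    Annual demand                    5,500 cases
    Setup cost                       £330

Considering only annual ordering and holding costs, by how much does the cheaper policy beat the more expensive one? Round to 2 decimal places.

£160.26

For each Q, cost = (D/Q)·S + (Q/2)·H.
TC(214) = (5,500/214)×330 + (214/2)×22 = £10,835.31
TC(791) = (5,500/791)×330 + (791/2)×22 = £10,995.56
|ΔTC| = |£10,835.31 − £10,995.56| = £160.26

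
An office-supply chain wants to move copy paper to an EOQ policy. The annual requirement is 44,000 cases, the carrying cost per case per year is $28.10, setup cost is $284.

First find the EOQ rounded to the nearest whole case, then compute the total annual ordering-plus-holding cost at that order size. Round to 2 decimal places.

EOQ = √(2DS/H) = √(2 × 44,000 × 284 / 28.1)
    = √(889,395.02) ≈ 943.08 → Q = 943 cases
Annual ordering cost = (D/Q)·S = (44,000/943) × 284 = $13,251.33
Annual holding cost  = (Q/2)·H = (943/2) × 28.1 = $13,249.15
Total = $13,251.33 + $13,249.15 = $26,500.48

$26,500.48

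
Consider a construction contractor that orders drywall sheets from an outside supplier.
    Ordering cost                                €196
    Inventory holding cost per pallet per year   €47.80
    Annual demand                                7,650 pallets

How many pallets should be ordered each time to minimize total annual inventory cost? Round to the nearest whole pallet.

Q* = √(2·D·S / H) = √(2·7,650·196 / 47.8) = √62,736.4 ≈ 250.47

250 pallets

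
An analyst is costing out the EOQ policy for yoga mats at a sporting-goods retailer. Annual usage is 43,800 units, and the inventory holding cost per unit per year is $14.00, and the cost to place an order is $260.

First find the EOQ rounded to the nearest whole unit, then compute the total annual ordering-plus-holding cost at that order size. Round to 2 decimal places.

EOQ = √(2DS/H) = √(2 × 43,800 × 260 / 14)
    = √(1,626,857.14) ≈ 1,275.48 → Q = 1,275 units
Annual ordering cost = (D/Q)·S = (43,800/1,275) × 260 = $8,931.76
Annual holding cost  = (Q/2)·H = (1,275/2) × 14 = $8,925.00
Total = $8,931.76 + $8,925.00 = $17,856.76

$17,856.76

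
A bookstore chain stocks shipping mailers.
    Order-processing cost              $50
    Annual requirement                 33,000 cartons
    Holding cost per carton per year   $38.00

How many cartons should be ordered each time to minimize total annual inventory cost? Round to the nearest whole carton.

2DS/H = 2·33,000·50/38 = 86,842.11
EOQ = √86,842.11 ≈ 294.69

295 cartons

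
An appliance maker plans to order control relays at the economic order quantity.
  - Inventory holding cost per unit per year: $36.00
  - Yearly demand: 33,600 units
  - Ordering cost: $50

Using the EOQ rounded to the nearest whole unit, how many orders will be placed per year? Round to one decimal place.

Optimal lot size Q* = (2 × 33,600 × $50 / $36)^½ ≈ 305.51 → Q = 306
N = D/Q = 33,600/306 ≈ 109.804 orders/yr

109.8 orders per year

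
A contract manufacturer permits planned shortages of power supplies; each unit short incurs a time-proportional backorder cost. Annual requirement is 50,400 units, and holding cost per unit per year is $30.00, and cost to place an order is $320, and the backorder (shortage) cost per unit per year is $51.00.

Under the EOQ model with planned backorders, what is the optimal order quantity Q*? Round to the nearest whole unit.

1,307 units

Q* = √(2DS/H) · √((H + b)/b)
   = √(2 × 50,400 × 320 / 30) · √((30 + 51) / 51)
   = 1,036.919 × 1.2603 ≈ 1,306.78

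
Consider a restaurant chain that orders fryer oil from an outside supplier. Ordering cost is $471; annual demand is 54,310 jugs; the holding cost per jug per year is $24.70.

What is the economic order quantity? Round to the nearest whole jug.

1,439 jugs

EOQ = √(2DS/H) = √(2 × 54,310 × 471 / 24.7)
    = √(2,071,255.87) ≈ 1,439.19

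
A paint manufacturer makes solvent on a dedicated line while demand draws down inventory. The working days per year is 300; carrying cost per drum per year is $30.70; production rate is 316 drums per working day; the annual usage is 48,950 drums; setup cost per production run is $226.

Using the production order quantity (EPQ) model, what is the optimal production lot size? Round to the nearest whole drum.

1,221 drums

Daily demand d = 48,950/300 = 163.167; p = 316; 1 − d/p = 0.48365
EPQ = √(2DS / (H(1 − d/p)))
    = √(2 × 48,950 × 226 / (30.7 × 0.48365)) ≈ 1,220.71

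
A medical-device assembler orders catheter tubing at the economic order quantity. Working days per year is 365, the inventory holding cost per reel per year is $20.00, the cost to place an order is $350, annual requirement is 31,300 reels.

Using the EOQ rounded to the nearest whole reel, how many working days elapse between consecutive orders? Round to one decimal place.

12.2 days

EOQ = √(2DS/H) = √(2 × 31,300 × 350 / 20)
    = √(1,095,500.00) ≈ 1,046.66 → Q = 1,047 reels
Cycle time = (working days × Q)/D = (365 × 1,047) / 31,300 = 12.209 days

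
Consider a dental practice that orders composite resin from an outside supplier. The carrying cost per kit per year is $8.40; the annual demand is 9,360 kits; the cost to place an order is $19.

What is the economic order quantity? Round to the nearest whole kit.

EOQ = √(2DS/H) = √(2 × 9,360 × 19 / 8.4)
    = √(42,342.86) ≈ 205.77

206 kits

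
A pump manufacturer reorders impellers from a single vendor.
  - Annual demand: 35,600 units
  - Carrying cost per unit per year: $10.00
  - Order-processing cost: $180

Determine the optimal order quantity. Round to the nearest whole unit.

Optimal lot size Q* = (2 × 35,600 × $180 / $10)^½ ≈ 1,132.08

1,132 units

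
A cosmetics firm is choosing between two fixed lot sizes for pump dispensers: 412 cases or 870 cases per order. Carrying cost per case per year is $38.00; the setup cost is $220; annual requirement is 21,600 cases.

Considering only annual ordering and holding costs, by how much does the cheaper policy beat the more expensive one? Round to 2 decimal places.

Annual cost at Q: ordering D·S/Q plus holding Q·H/2.
TC(412) = (21,600/412)×220 + (412/2)×38 = $19,361.98
TC(870) = (21,600/870)×220 + (870/2)×38 = $21,992.07
|ΔTC| = |$19,361.98 − $21,992.07| = $2,630.09

$2,630.09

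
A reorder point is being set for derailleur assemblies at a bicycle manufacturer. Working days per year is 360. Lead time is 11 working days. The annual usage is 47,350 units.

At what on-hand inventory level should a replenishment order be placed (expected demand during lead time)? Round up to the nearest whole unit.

Daily demand d = 47,350 / 360 = 131.528 units/day
Demand during lead time = 131.528 × 11 = 1,446.81
Reorder point = 1,446.81 → round up

1,447 units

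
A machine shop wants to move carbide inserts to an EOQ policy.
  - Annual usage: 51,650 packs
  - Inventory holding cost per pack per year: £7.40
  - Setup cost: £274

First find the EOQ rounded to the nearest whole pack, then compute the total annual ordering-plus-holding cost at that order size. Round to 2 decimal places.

Q* = √(2·D·S / H) = √(2·51,650·274 / 7.4) = √3,824,891.9 ≈ 1,955.73 → Q = 1,956 packs
Annual ordering cost = (D/Q)·S = (51,650/1,956) × 274 = £7,235.22
Annual holding cost  = (Q/2)·H = (1,956/2) × 7.4 = £7,237.20
Total = £7,235.22 + £7,237.20 = £14,472.42

£14,472.42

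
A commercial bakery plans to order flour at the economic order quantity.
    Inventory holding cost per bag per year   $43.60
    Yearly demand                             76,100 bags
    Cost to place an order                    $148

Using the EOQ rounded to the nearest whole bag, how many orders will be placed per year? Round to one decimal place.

Optimal lot size Q* = (2 × 76,100 × $148 / $43.6)^½ ≈ 718.78 → Q = 719
Orders per year = D/Q = 76,100 / 719 = 105.841

105.8 orders per year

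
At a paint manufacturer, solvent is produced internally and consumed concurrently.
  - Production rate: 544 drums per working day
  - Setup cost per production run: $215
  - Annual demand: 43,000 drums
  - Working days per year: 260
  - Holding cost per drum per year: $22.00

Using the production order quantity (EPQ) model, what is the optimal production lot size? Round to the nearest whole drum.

1,099 drums

Daily demand d = 43,000/260 = 165.385; p = 544; 1 − d/p = 0.69598
EPQ = √(2DS / (H(1 − d/p)))
    = √(2 × 43,000 × 215 / (22 × 0.69598)) ≈ 1,098.90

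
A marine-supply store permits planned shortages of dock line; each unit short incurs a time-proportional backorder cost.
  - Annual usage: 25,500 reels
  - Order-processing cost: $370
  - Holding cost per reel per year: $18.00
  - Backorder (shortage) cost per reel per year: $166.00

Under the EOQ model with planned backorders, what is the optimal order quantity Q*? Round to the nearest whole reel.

Q* = √(2DS/H) · √((H + b)/b)
   = √(2 × 25,500 × 370 / 18) · √((18 + 166) / 166)
   = 1,023.882 × 1.0528 ≈ 1,077.96

1,078 reels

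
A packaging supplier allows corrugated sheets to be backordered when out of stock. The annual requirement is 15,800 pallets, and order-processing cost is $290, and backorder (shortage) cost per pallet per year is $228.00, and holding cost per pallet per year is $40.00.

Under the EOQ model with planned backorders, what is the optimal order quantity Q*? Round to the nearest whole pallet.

519 pallets

Q* = √(2DS/H) · √((H + b)/b)
   = √(2 × 15,800 × 290 / 40) · √((40 + 228) / 228)
   = 478.644 × 1.0842 ≈ 518.93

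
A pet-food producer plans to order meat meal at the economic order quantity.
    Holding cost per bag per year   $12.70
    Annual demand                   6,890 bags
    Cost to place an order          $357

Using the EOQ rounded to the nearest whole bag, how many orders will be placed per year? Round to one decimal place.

2DS/H = 2·6,890·357/12.7 = 387,359.06
EOQ = √387,359.06 ≈ 622.38 → Q = 622
Orders per year = D/Q = 6,890 / 622 = 11.077

11.1 orders per year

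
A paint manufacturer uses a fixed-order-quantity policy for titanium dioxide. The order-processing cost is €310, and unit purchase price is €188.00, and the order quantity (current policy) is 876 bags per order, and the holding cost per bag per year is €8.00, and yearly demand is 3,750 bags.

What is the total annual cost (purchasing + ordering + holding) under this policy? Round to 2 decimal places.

€709,831.05

Orders/yr = 3,750/876 = 4.281; ordering cost = 4.281 × €310 = €1,327.05
Average inventory = 876/2 = 438; holding cost = 438 × €8 = €3,504.00
Purchase cost = D·C = 3,750 × 188 = €705,000.00
Total = €1,327.05 + €3,504.00 + €705,000.00 = €709,831.05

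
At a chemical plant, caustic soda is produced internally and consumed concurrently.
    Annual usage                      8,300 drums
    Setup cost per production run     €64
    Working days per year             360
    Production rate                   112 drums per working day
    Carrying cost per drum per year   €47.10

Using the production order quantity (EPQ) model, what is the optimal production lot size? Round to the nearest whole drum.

Daily demand d = 8,300/360 = 23.056; p = 112; 1 − d/p = 0.79415
EPQ = √(2DS / (H(1 − d/p)))
    = √(2 × 8,300 × 64 / (47.1 × 0.79415)) ≈ 168.53

169 drums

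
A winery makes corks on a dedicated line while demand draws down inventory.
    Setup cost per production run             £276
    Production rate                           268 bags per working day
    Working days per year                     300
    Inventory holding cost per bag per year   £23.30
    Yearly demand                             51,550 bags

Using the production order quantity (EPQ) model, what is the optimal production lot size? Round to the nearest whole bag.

d = 51,550/300 = 171.8333 bags/day;  effective holding cost H(1 − d/p) = 23.3·(1 − 171.8333/268) = 8.36076
Q* = √(2DS / H_eff) = √(2·51,550·276 / 8.36076) ≈ 1,844.85

1,845 bags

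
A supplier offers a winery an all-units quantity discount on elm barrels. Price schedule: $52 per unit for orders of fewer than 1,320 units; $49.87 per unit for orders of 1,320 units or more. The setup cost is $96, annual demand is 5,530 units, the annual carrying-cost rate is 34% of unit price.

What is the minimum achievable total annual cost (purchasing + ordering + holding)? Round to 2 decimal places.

$287,374.11

H₁ = 34%×$52 = $17.6800;  H₂ = 34%×$49.87 = $16.9558
EOQ₁ = √(2×5,530×96/17.6800) = 245.06  (< 1,320, feasible at tier 1)
EOQ₂ = √(2×5,530×96/16.9558) = 250.24  (< 1,320 → use Q = 1,320 at tier-2 price)
TC(tier 1 (EOQ₁), Q≈245.1) = $291,892.66
TC(tier 2, Q≈1,320.0) = $287,374.11
Minimum at tier 2: $287,374.11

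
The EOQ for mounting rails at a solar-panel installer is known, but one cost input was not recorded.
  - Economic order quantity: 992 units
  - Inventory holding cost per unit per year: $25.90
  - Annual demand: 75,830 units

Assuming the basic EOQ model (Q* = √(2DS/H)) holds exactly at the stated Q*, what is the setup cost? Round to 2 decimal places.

From Q* = √(2DS/H) ⇒ Q*² = 2DS/H.
S = Q²H / (2D) = 992² × 25.9 / (2 × 75,830) = 168.0552

$168.06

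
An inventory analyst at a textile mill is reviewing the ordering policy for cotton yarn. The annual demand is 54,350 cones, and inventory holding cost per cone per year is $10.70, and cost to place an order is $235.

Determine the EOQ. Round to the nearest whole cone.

1,545 cones

2DS/H = 2·54,350·235/10.7 = 2,387,336.45
EOQ = √2,387,336.45 ≈ 1,545.10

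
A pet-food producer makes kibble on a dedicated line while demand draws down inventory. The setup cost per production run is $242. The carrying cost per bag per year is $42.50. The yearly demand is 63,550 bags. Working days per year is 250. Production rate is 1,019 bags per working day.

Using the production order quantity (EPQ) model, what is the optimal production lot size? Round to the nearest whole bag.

982 bags

d = 63,550/250 = 254.2000 bags/day;  effective holding cost H(1 − d/p) = 42.5·(1 − 254.2000/1019) = 31.89794
Q* = √(2DS / H_eff) = √(2·63,550·242 / 31.89794) ≈ 981.97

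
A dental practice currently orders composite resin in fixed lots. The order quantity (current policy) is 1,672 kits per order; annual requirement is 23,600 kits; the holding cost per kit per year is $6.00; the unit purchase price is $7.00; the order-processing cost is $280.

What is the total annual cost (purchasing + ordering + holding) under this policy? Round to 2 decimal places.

Annual ordering cost = (D/Q)·S = (23,600/1,672) × 280 = $3,952.15
Annual holding cost  = (Q/2)·H = (1,672/2) × 6 = $5,016.00
Purchase cost = D·C = 23,600 × 7 = $165,200.00
Total = $3,952.15 + $5,016.00 + $165,200.00 = $174,168.15

$174,168.15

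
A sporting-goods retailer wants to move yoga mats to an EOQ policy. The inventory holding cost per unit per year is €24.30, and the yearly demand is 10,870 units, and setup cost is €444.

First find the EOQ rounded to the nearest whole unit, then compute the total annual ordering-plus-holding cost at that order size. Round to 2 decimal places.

Q* = √(2·D·S / H) = √(2·10,870·444 / 24.3) = √397,224.7 ≈ 630.26 → Q = 630 units
Ordering: D/Q × S = 10,870/630 × €444 = €7,660.76
Holding:  Q/2 × H = 630/2 × €24.3 = €7,654.50
Total = €7,660.76 + €7,654.50 = €15,315.26

€15,315.26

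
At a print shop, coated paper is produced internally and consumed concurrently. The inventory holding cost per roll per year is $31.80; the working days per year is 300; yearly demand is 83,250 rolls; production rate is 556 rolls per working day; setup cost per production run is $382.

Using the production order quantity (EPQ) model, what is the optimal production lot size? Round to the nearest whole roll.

1,998 rolls

d = 83,250/300 = 277.5000 rolls/day;  effective holding cost H(1 − d/p) = 31.8·(1 − 277.5000/556) = 15.92860
Q* = √(2DS / H_eff) = √(2·83,250·382 / 15.92860) ≈ 1,998.25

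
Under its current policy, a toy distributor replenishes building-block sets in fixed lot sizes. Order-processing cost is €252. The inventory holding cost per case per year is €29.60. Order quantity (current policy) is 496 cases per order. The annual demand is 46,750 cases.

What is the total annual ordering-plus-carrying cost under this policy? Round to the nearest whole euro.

Annual ordering cost = (D/Q)·S = (46,750/496) × 252 = €23,752.02
Annual holding cost  = (Q/2)·H = (496/2) × 29.6 = €7,340.80
Total = €23,752.02 + €7,340.80 = €31,092.82

€31,093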